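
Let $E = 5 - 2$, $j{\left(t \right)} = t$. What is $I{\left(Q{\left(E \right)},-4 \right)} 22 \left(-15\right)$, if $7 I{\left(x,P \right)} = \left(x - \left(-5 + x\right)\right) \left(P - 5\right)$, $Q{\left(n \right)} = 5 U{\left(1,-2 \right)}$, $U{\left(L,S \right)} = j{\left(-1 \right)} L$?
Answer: $\frac{14850}{7} \approx 2121.4$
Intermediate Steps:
$U{\left(L,S \right)} = - L$
$E = 3$ ($E = 5 - 2 = 3$)
$Q{\left(n \right)} = -5$ ($Q{\left(n \right)} = 5 \left(\left(-1\right) 1\right) = 5 \left(-1\right) = -5$)
$I{\left(x,P \right)} = - \frac{25}{7} + \frac{5 P}{7}$ ($I{\left(x,P \right)} = \frac{\left(x - \left(-5 + x\right)\right) \left(P - 5\right)}{7} = \frac{5 \left(-5 + P\right)}{7} = \frac{-25 + 5 P}{7} = - \frac{25}{7} + \frac{5 P}{7}$)
$I{\left(Q{\left(E \right)},-4 \right)} 22 \left(-15\right) = \left(- \frac{25}{7} + \frac{5}{7} \left(-4\right)\right) 22 \left(-15\right) = \left(- \frac{25}{7} - \frac{20}{7}\right) 22 \left(-15\right) = \left(- \frac{45}{7}\right) 22 \left(-15\right) = \left(- \frac{990}{7}\right) \left(-15\right) = \frac{14850}{7}$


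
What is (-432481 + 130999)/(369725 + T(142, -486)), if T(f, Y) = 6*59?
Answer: -301482/370079 ≈ -0.81464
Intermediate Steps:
T(f, Y) = 354
(-432481 + 130999)/(369725 + T(142, -486)) = (-432481 + 130999)/(369725 + 354) = -301482/370079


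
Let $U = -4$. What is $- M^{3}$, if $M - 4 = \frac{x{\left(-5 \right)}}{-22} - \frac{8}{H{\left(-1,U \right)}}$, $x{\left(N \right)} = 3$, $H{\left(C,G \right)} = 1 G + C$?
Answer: $- \frac{217081801}{1331000} \approx -163.1$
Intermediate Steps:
$H{\left(C,G \right)} = C + G$ ($H{\left(C,G \right)} = G + C = C + G$)
$M = \frac{601}{110}$ ($M = 4 - \left(\frac{3}{22} + \frac{8}{-1 - 4}\right) = 4 - \left(\frac{3}{22} + \frac{8}{-5}\right) = 4 - - \frac{161}{110} = 4 + \left(- \frac{3}{22} + \frac{8}{5}\right) = 4 + \frac{161}{110} = \frac{601}{110} \approx 5.4636$)
$- M^{3} = - \left(\frac{601}{110}\right)^{3} = \left(-1\right) \frac{217081801}{1331000} = - \frac{217081801}{1331000}$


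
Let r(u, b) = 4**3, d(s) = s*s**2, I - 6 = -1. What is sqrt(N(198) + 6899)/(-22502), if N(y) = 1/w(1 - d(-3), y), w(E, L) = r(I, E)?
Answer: -sqrt(441537)/180016 ≈ -0.0036912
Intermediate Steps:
I = 5 (I = 6 - 1 = 5)
d(s) = s**3
r(u, b) = 64
w(E, L) = 64
N(y) = 1/64
sqrt(N(198) + 6899)/(-22502) = sqrt(1/64 + 6899)/(-22502) = sqrt(441537/64)*(-1/22502) = (sqrt(441537)/8)*(-1/22502) = -sqrt(441537)/180016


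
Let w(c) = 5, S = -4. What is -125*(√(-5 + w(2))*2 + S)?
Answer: 500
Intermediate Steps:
-125*(√(-5 + w(2))*2 + S) = -125*(√(-5 + 5)*2 - 4) = -125*(√0*2 - 4) = -125*(0*2 - 4) = -125*(0 - 4) = -125*(-4) = 500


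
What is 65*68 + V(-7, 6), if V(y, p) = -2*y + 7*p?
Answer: 4476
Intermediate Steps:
65*68 + V(-7, 6) = 65*68 + (-2*(-7) + 7*6) = 4420 + (14 + 42) = 4420 + 56 = 4476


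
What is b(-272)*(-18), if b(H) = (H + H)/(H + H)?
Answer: -18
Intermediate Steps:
b(H) = 1 (b(H) = (2*H)/((2*H)) = (2*H)*(1/(2*H)) = 1)
b(-272)*(-18) = 1*(-18) = -18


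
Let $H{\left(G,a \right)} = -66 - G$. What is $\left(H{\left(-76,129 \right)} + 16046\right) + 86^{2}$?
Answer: $23452$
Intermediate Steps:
$\left(H{\left(-76,129 \right)} + 16046\right) + 86^{2} = \left(\left(-66 - -76\right) + 16046\right) + 86^{2} = \left(\left(-66 + 76\right) + 16046\right) + 7396 = \left(10 + 16046\right) + 7396 = 16056 + 7396 = 23452$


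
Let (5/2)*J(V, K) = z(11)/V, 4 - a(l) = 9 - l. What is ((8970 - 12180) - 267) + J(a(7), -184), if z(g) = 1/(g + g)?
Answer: -382469/110 ≈ -3477.0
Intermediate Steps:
a(l) = -5 + l (a(l) = 4 - (9 - l) = 4 + (-9 + l) = -5 + l)
z(g) = 1/(2*g)
J(V, K) = 1/(55*V) (J(V, K) = 2*(((½)/11)/V)/5 = 2*(((½)*(1/11))/V)/5 = 2*(1/(22*V))/5 = 1/(55*V))
((8970 - 12180) - 267) + J(a(7), -184) = ((8970 - 12180) - 267) + 1/(55*(-5 + 7)) = (-3210 - 267) + (1/55)/2 = -3477 + (1/55)*(½) = -3477 + 1/110 = -382469/110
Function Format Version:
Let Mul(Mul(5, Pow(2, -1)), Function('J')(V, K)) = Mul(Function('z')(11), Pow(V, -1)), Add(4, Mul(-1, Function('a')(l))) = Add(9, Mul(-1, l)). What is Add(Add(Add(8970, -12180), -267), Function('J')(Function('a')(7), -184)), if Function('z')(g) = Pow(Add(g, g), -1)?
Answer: Rational(-382469, 110) ≈ -3477.0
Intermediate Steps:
Function('a')(l) = Add(-5, l) (Function('a')(l) = Add(4, Mul(-1, Add(9, Mul(-1, l)))) = Add(4, Add(-9, l)) = Add(-5, l))
Function('z')(g) = Mul(Rational(1, 2), Pow(g, -1)) (Function('z')(g) = Pow(Mul(2, g), -1) = Mul(Rational(1, 2), Pow(g, -1)))
Function('J')(V, K) = Mul(Rational(1, 55), Pow(V, -1)) (Function('J')(V, K) = Mul(Rational(2, 5), Mul(Mul(Rational(1, 2), Pow(11, -1)), Pow(V, -1))) = Mul(Rational(2, 5), Mul(Mul(Rational(1, 2), Rational(1, 11)), Pow(V, -1))) = Mul(Rational(2, 5), Mul(Rational(1, 22), Pow(V, -1))) = Mul(Rational(1, 55), Pow(V, -1)))
Add(Add(Add(8970, -12180), -267), Function('J')(Function('a')(7), -184)) = Add(Add(Add(8970, -12180), -267), Mul(Rational(1, 55), Pow(Add(-5, 7), -1))) = Add(Add(-3210, -267), Mul(Rational(1, 55), Pow(2, -1))) = Add(-3477, Mul(Rational(1, 55), Rational(1, 2))) = Add(-3477, Rational(1, 110)) = Rational(-382469, 110)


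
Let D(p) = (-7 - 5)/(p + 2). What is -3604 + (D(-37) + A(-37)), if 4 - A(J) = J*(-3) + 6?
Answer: -130083/35 ≈ -3716.7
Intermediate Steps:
D(p) = -12/(2 + p)
A(J) = -2 + 3*J (A(J) = 4 - (J*(-3) + 6) = 4 - (-3*J + 6) = 4 - (6 - 3*J) = 4 + (-6 + 3*J) = -2 + 3*J)
-3604 + (D(-37) + A(-37)) = -3604 + (-12/(2 - 37) + (-2 + 3*(-37))) = -3604 + (-12/(-35) + (-2 - 111)) = -3604 + (-12*(-1/35) - 113) = -3604 + (12/35 - 113) = -3604 - 3943/35 = -130083/35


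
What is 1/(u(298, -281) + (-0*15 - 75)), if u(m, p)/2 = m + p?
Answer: -1/41 ≈ -0.024390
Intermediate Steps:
u(m, p) = 2*m + 2*p (u(m, p) = 2*(m + p) = 2*m + 2*p)
1/(u(298, -281) + (-0*15 - 75)) = 1/((2*298 + 2*(-281)) + (-0*15 - 75)) = 1/((596 - 562) + (-61*0 - 75)) = 1/(34 + (0 - 75)) = 1/(34 - 75) = 1/(-41) = -1/41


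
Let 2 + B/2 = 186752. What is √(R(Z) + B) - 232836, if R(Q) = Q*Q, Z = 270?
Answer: -232836 + 120*√31 ≈ -2.3217e+5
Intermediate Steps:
R(Q) = Q²
B = 373500 (B = -4 + 2*186752 = -4 + 373504 = 373500)
√(R(Z) + B) - 232836 = √(270² + 373500) - 232836 = √(72900 + 373500) - 232836 = √446400 - 232836 = 120*√31 - 232836 = -232836 + 120*√31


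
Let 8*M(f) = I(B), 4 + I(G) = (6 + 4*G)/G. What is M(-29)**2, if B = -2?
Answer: 9/64 ≈ 0.14063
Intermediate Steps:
I(G) = -4 + (6 + 4*G)/G
M(f) = -3/8 (M(f) = (6/(-2))/8 = (6*(-1/2))/8 = (1/8)*(-3) = -3/8)
M(-29)**2 = (-3/8)**2 = 9/64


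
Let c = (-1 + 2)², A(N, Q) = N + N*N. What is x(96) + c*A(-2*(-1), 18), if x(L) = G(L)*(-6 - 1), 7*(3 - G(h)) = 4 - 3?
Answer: -14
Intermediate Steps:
A(N, Q) = N + N²
G(h) = 20/7 (G(h) = 3 - (4 - 3)/7 = 3 - ⅐*1 = 3 - ⅐ = 20/7)
c = 1 (c = 1² = 1)
x(L) = -20 (x(L) = 20*(-6 - 1)/7 = (20/7)*(-7) = -20)
x(96) + c*A(-2*(-1), 18) = -20 + 1*((-2*(-1))*(1 - 2*(-1))) = -20 + 1*(2*(1 + 2)) = -20 + 1*(2*3) = -20 + 1*6 = -20 + 6 = -14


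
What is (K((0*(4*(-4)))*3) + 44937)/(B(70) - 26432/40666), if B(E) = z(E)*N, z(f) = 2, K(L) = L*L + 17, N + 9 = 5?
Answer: -457024841/87940 ≈ -5197.0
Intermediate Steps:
N = -4 (N = -9 + 5 = -4)
K(L) = 17 + L² (K(L) = L² + 17 = 17 + L²)
B(E) = -8 (B(E) = 2*(-4) = -8)
(K((0*(4*(-4)))*3) + 44937)/(B(70) - 26432/40666) = ((17 + ((0*(4*(-4)))*3)²) + 44937)/(-8 - 26432/40666) = ((17 + ((0*(-16))*3)²) + 44937)/(-8 - 26432*1/40666) = ((17 + (0*3)²) + 44937)/(-8 - 13216/20333) = ((17 + 0²) + 44937)/(-175880/20333) = ((17 + 0) + 44937)*(-20333/175880) = (17 + 44937)*(-20333/175880) = 44954*(-20333/175880) = -457024841/87940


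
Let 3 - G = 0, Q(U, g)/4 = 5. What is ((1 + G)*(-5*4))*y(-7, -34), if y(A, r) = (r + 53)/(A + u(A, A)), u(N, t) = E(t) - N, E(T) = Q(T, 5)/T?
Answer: 532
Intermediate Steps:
Q(U, g) = 20 (Q(U, g) = 4*5 = 20)
G = 3 (G = 3 - 1*0 = 3 + 0 = 3)
E(T) = 20/T
u(N, t) = -N + 20/t (u(N, t) = 20/t - N = -N + 20/t)
y(A, r) = A*(53 + r)/20 (y(A, r) = (r + 53)/(A + (-A + 20/A)) = (53 + r)/((20/A)) = (53 + r)*(A/20) = A*(53 + r)/20)
((1 + G)*(-5*4))*y(-7, -34) = ((1 + 3)*(-5*4))*((1/20)*(-7)*(53 - 34)) = (4*(-20))*((1/20)*(-7)*19) = -80*(-133/20) = 532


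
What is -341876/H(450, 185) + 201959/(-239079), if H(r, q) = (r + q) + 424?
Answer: -9105471865/28131629 ≈ -323.67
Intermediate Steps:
H(r, q) = 424 + q + r (H(r, q) = (q + r) + 424 = 424 + q + r)
-341876/H(450, 185) + 201959/(-239079) = -341876/(424 + 185 + 450) + 201959/(-239079) = -341876/1059 + 201959*(-1/239079) = -341876*1/1059 - 201959/239079 = -341876/1059 - 201959/239079 = -9105471865/28131629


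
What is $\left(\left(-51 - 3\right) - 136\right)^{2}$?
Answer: $36100$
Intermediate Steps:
$\left(\left(-51 - 3\right) - 136\right)^{2} = \left(-54 - 136\right)^{2} = \left(-190\right)^{2} = 36100$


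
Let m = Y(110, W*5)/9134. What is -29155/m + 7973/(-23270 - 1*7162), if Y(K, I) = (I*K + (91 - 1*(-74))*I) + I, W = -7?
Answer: 6431760671/233312 ≈ 27567.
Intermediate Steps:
Y(K, I) = 166*I + I*K (Y(K, I) = (I*K + (91 + 74)*I) + I = (I*K + 165*I) + I = (165*I + I*K) + I = 166*I + I*K)
m = -4830/4567 (m = ((-7*5)*(166 + 110))/9134 = -35*276*(1/9134) = -9660*1/9134 = -4830/4567 ≈ -1.0576)
-29155/m + 7973/(-23270 - 1*7162) = -29155/(-4830/4567) + 7973/(-23270 - 1*7162) = -29155*(-4567/4830) + 7973/(-23270 - 7162) = 3804311/138 + 7973/(-30432) = 3804311/138 + 7973*(-1/30432) = 3804311/138 - 7973/30432 = 6431760671/233312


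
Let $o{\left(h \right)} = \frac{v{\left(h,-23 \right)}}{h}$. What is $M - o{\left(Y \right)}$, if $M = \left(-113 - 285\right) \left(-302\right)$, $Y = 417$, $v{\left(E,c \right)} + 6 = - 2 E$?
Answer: $\frac{16707524}{139} \approx 1.202 \cdot 10^{5}$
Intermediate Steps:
$v{\left(E,c \right)} = -6 - 2 E$
$o{\left(h \right)} = \frac{-6 - 2 h}{h}$
$M = 120196$ ($M = \left(-398\right) \left(-302\right) = 120196$)
$M - o{\left(Y \right)} = 120196 - \left(-2 - \frac{6}{417}\right) = 120196 - \left(-2 - \frac{2}{139}\right) = 120196 - - \frac{280}{139} = 120196 + \frac{280}{139} = \frac{16707524}{139}$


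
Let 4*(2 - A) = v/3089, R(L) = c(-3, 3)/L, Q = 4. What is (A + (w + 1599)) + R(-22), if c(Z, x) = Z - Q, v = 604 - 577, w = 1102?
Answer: 367423897/135916 ≈ 2703.3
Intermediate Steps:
v = 27
c(Z, x) = -4 + Z (c(Z, x) = Z - 1*4 = Z - 4 = -4 + Z)
R(L) = -7/L (R(L) = (-4 - 3)/L = -7/L)
A = 24685/12356 (A = 2 - 27/(4*3089) = 2 - ¼*27/3089 = 2 - 27/12356 = 24685/12356 ≈ 1.9978)
(A + (w + 1599)) + R(-22) = (24685/12356 + (1102 + 1599)) - 7/(-22) = (24685/12356 + 2701) - 7*(-1/22) = 33398241/12356 + 7/22 = 367423897/135916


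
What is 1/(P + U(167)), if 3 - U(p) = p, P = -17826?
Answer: -1/17990 ≈ -5.5586e-5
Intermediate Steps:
U(p) = 3 - p
1/(P + U(167)) = 1/(-17826 + (3 - 1*167)) = 1/(-17826 + (3 - 167)) = 1/(-17826 - 164) = 1/(-17990) = -1/17990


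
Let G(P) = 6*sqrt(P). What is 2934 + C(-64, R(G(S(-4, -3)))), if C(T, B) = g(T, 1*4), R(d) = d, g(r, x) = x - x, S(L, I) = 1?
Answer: 2934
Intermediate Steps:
g(r, x) = 0
C(T, B) = 0
2934 + C(-64, R(G(S(-4, -3)))) = 2934 + 0 = 2934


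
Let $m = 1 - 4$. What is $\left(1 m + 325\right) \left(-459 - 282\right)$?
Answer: $-238602$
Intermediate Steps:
$m = -3$
$\left(1 m + 325\right) \left(-459 - 282\right) = \left(1 \left(-3\right) + 325\right) \left(-459 - 282\right) = \left(-3 + 325\right) \left(-741\right) = 322 \left(-741\right) = -238602$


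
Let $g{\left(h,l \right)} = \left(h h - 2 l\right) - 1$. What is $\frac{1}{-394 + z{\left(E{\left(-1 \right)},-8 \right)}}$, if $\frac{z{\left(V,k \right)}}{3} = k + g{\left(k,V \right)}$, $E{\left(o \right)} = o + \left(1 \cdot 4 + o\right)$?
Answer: $- \frac{1}{241} \approx -0.0041494$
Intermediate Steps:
$g{\left(h,l \right)} = -1 + h^{2} - 2 l$ ($g{\left(h,l \right)} = \left(h^{2} - 2 l\right) - 1 = -1 + h^{2} - 2 l$)
$E{\left(o \right)} = 4 + 2 o$ ($E{\left(o \right)} = o + \left(4 + o\right) = 4 + 2 o$)
$z{\left(V,k \right)} = -3 - 6 V + 3 k + 3 k^{2}$ ($z{\left(V,k \right)} = 3 \left(k - \left(1 - k^{2} + 2 V\right)\right) = 3 \left(-1 + k + k^{2} - 2 V\right) = -3 - 6 V + 3 k + 3 k^{2}$)
$\frac{1}{-394 + z{\left(E{\left(-1 \right)},-8 \right)}} = \frac{1}{-394 + \left(-3 - 6 \left(4 + 2 \left(-1\right)\right) + 3 \left(-8\right) + 3 \left(-8\right)^{2}\right)} = \frac{1}{-394 - \left(-165 + 6 \left(4 - 2\right)\right)} = \frac{1}{-394 - -153} = \frac{1}{-394 + 153} = \frac{1}{-241} = - \frac{1}{241}$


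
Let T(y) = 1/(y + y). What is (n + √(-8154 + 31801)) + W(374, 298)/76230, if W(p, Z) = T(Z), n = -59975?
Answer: -2724848972999/45433080 + √23647 ≈ -59821.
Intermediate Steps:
T(y) = 1/(2*y)
W(p, Z) = 1/(2*Z)
(n + √(-8154 + 31801)) + W(374, 298)/76230 = (-59975 + √(-8154 + 31801)) + ((½)/298)/76230 = (-59975 + √23647) + ((½)*(1/298))*(1/76230) = (-59975 + √23647) + (1/596)*(1/76230) = (-59975 + √23647) + 1/45433080 = -2724848972999/45433080 + √23647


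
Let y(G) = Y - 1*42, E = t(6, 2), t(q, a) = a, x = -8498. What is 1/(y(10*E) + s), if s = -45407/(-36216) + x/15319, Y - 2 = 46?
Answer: 554792904/3716583689 ≈ 0.14928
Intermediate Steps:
Y = 48 (Y = 2 + 46 = 48)
E = 2
y(G) = 6 (y(G) = 48 - 1*42 = 48 - 42 = 6)
s = 387826265/554792904 (s = -45407/(-36216) - 8498/15319 = -45407*(-1/36216) - 8498*1/15319 = 45407/36216 - 8498/15319 = 387826265/554792904 ≈ 0.69905)
1/(y(10*E) + s) = 1/(6 + 387826265/554792904) = 1/(3716583689/554792904) = 554792904/3716583689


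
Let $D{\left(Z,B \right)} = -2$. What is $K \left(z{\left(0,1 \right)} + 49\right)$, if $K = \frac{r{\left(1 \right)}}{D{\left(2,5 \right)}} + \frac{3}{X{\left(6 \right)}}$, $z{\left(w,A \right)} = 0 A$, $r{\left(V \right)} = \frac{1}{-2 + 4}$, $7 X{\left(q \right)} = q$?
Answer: $\frac{637}{4} \approx 159.25$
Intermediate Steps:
$X{\left(q \right)} = \frac{q}{7}$
$r{\left(V \right)} = \frac{1}{2}$
$z{\left(w,A \right)} = 0$
$K = \frac{13}{4}$ ($K = \frac{1}{2 \left(-2\right)} + \frac{3}{\frac{1}{7} \cdot 6} = \frac{1}{2} \left(- \frac{1}{2}\right) + \frac{3}{\frac{6}{7}} = - \frac{1}{4} + 3 \cdot \frac{7}{6} = - \frac{1}{4} + \frac{7}{2} = \frac{13}{4} \approx 3.25$)
$K \left(z{\left(0,1 \right)} + 49\right) = \frac{13 \left(0 + 49\right)}{4} = \frac{13}{4} \cdot 49 = \frac{637}{4}$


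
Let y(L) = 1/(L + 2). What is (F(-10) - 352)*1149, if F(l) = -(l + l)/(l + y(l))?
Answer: -10981376/27 ≈ -4.0672e+5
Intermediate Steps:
y(L) = 1/(2 + L)
F(l) = -2*l/(l + 1/(2 + l)) (F(l) = -(l + l)/(l + 1/(2 + l)) = -2*l/(l + 1/(2 + l)))
(F(-10) - 352)*1149 = (-2*(-10)*(2 - 10)/(1 - 10*(2 - 10)) - 352)*1149 = (-2*(-10)*(-8)/(1 - 10*(-8)) - 352)*1149 = (-2*(-10)*(-8)/(1 + 80) - 352)*1149 = (-2*(-10)*(-8)/81 - 352)*1149 = (-2*(-10)*1/81*(-8) - 352)*1149 = (-160/81 - 352)*1149 = -28672/81*1149 = -10981376/27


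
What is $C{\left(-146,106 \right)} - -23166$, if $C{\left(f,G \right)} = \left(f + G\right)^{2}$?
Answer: $24766$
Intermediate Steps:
$C{\left(f,G \right)} = \left(G + f\right)^{2}$
$C{\left(-146,106 \right)} - -23166 = \left(106 - 146\right)^{2} - -23166 = \left(-40\right)^{2} + 23166 = 1600 + 23166 = 24766$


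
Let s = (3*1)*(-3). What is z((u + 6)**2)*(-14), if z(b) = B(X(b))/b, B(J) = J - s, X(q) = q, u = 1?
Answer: -116/7 ≈ -16.571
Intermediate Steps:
s = -9 (s = 3*(-3) = -9)
B(J) = 9 + J (B(J) = J - 1*(-9) = J + 9 = 9 + J)
z(b) = (9 + b)/b
z((u + 6)**2)*(-14) = ((9 + (1 + 6)**2)/((1 + 6)**2))*(-14) = ((9 + 7**2)/(7**2))*(-14) = ((9 + 49)/49)*(-14) = ((1/49)*58)*(-14) = (58/49)*(-14) = -116/7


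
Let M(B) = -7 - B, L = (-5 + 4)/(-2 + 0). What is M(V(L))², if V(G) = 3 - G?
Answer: 361/4 ≈ 90.250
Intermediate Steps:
L = ½ (L = -1/(-2) = -1*(-½) = ½ ≈ 0.50000)
M(V(L))² = (-7 - (3 - 1*½))² = (-7 - (3 - ½))² = (-7 - 1*5/2)² = (-7 - 5/2)² = (-19/2)² = 361/4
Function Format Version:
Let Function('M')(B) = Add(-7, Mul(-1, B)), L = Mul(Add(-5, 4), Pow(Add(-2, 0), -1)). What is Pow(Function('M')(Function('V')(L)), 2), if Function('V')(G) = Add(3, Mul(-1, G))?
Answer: Rational(361, 4) ≈ 90.250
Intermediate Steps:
L = Rational(1, 2) (L = Mul(-1, Pow(-2, -1)) = Mul(-1, Rational(-1, 2)) = Rational(1, 2) ≈ 0.50000)
Pow(Function('M')(Function('V')(L)), 2) = Pow(Add(-7, Mul(-1, Add(3, Mul(-1, Rational(1, 2))))), 2) = Pow(Add(-7, Mul(-1, Add(3, Rational(-1, 2)))), 2) = Pow(Add(-7, Mul(-1, Rational(5, 2))), 2) = Pow(Add(-7, Rational(-5, 2)), 2) = Pow(Rational(-19, 2), 2) = Rational(361, 4)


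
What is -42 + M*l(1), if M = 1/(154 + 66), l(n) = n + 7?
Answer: -2308/55 ≈ -41.964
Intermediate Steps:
l(n) = 7 + n
M = 1/220 ≈ 0.0045455
-42 + M*l(1) = -42 + (7 + 1)/220 = -42 + (1/220)*8 = -42 + 2/55 = -2308/55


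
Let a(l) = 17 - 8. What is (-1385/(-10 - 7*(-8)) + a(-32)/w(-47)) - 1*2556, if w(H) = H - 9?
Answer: -3331115/1288 ≈ -2586.3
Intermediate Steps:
w(H) = -9 + H
a(l) = 9
(-1385/(-10 - 7*(-8)) + a(-32)/w(-47)) - 1*2556 = (-1385/(-10 - 7*(-8)) + 9/(-9 - 47)) - 1*2556 = (-1385/(-10 + 56) + 9/(-56)) - 2556 = (-1385/46 + 9*(-1/56)) - 2556 = (-1385*1/46 - 9/56) - 2556 = (-1385/46 - 9/56) - 2556 = -38987/1288 - 2556 = -3331115/1288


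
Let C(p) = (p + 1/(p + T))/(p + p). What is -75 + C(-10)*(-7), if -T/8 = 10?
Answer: -141307/1800 ≈ -78.504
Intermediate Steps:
T = -80 (T = -8*10 = -80)
C(p) = (p + 1/(-80 + p))/(2*p) (C(p) = (p + 1/(p - 80))/(p + p) = (p + 1/(-80 + p))/((2*p)) = (p + 1/(-80 + p))*(1/(2*p)) = (p + 1/(-80 + p))/(2*p))
-75 + C(-10)*(-7) = -75 + ((1/2)*(1 + (-10)**2 - 80*(-10))/(-10*(-80 - 10)))*(-7) = -75 + ((1/2)*(-1/10)*(1 + 100 + 800)/(-90))*(-7) = -75 + ((1/2)*(-1/10)*(-1/90)*901)*(-7) = -75 + (901/1800)*(-7) = -75 - 6307/1800 = -141307/1800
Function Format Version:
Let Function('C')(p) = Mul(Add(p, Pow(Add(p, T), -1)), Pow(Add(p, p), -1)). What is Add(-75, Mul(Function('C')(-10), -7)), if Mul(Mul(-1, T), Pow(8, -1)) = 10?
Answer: Rational(-141307, 1800) ≈ -78.504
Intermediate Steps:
T = -80 (T = Mul(-8, 10) = -80)
Function('C')(p) = Mul(Rational(1, 2), Pow(p, -1), Add(p, Pow(Add(-80, p), -1))) (Function('C')(p) = Mul(Add(p, Pow(Add(p, -80), -1)), Pow(Add(p, p), -1)) = Mul(Add(p, Pow(Add(-80, p), -1)), Pow(Mul(2, p), -1)) = Mul(Add(p, Pow(Add(-80, p), -1)), Mul(Rational(1, 2), Pow(p, -1))) = Mul(Rational(1, 2), Pow(p, -1), Add(p, Pow(Add(-80, p), -1))))
Add(-75, Mul(Function('C')(-10), -7)) = Add(-75, Mul(Mul(Rational(1, 2), Pow(-10, -1), Pow(Add(-80, -10), -1), Add(1, Pow(-10, 2), Mul(-80, -10))), -7)) = Add(-75, Mul(Mul(Rational(1, 2), Rational(-1, 10), Pow(-90, -1), Add(1, 100, 800)), -7)) = Add(-75, Mul(Mul(Rational(1, 2), Rational(-1, 10), Rational(-1, 90), 901), -7)) = Add(-75, Mul(Rational(901, 1800), -7)) = Add(-75, Rational(-6307, 1800)) = Rational(-141307, 1800)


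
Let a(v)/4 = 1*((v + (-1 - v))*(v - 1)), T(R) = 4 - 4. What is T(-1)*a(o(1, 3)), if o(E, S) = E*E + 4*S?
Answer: 0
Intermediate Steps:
o(E, S) = E² + 4*S
T(R) = 0
a(v) = 4 - 4*v (a(v) = 4*(1*((v + (-1 - v))*(v - 1))) = 4*(1*(-(-1 + v))) = 4*(1*(1 - v)) = 4*(1 - v) = 4 - 4*v)
T(-1)*a(o(1, 3)) = 0*(4 - 4*(1² + 4*3)) = 0*(4 - 4*(1 + 12)) = 0*(4 - 4*13) = 0*(4 - 52) = 0*(-48) = 0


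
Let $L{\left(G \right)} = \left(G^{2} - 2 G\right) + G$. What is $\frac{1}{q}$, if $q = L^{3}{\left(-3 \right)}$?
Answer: $\frac{1}{1728} \approx 0.0005787$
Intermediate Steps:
$L{\left(G \right)} = G^{2} - G$
$q = 1728$ ($q = \left(- 3 \left(-1 - 3\right)\right)^{3} = \left(\left(-3\right) \left(-4\right)\right)^{3} = 12^{3} = 1728$)
$\frac{1}{q} = \frac{1}{1728}$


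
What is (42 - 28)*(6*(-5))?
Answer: -420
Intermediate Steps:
(42 - 28)*(6*(-5)) = 14*(-30) = -420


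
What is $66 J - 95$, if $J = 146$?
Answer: $9541$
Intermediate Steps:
$66 J - 95 = 66 \cdot 146 - 95 = 9636 - 95 = 9541$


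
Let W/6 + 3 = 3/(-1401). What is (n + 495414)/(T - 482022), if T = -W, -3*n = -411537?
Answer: -295420931/225095862 ≈ -1.3124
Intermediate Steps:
n = 137179 (n = -⅓*(-411537) = 137179)
W = -8412/467 (W = -18 + 6*(3/(-1401)) = -18 + 6*(-1/1401*3) = -18 + 6*(-1/467) = -18 - 6/467 = -8412/467 ≈ -18.013)
T = 8412/467 (T = -1*(-8412/467) = 8412/467 ≈ 18.013)
(n + 495414)/(T - 482022) = (137179 + 495414)/(8412/467 - 482022) = 632593/(-225095862/467) = 632593*(-467/225095862) = -295420931/225095862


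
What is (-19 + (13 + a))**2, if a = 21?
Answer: 225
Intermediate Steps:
(-19 + (13 + a))**2 = (-19 + (13 + 21))**2 = (-19 + 34)**2 = 15**2 = 225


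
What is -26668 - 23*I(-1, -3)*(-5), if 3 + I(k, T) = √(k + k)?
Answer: -27013 + 115*I*√2 ≈ -27013.0 + 162.63*I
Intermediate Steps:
I(k, T) = -3 + √2*√k (I(k, T) = -3 + √(k + k) = -3 + √(2*k) = -3 + √2*√k)
-26668 - 23*I(-1, -3)*(-5) = -26668 - 23*(-3 + √2*√(-1))*(-5) = -26668 - 23*(-3 + √2*I)*(-5) = -26668 - 23*(-3 + I*√2)*(-5) = -26668 + (69 - 23*I*√2)*(-5) = -26668 + (-345 + 115*I*√2) = -27013 + 115*I*√2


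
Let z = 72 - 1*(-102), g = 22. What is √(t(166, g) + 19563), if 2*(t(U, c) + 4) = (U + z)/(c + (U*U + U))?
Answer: √813967599/204 ≈ 139.85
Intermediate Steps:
z = 174 (z = 72 + 102 = 174)
t(U, c) = -4 + (174 + U)/(2*(U + c + U²)) (t(U, c) = -4 + ((U + 174)/(c + (U*U + U)))/2 = -4 + ((174 + U)/(c + (U² + U)))/2 = -4 + ((174 + U)/(c + (U + U²)))/2 = -4 + ((174 + U)/(U + c + U²))/2 = -4 + (174 + U)/(2*(U + c + U²)))
√(t(166, g) + 19563) = √((87 - 4*22 - 4*166² - 7/2*166)/(166 + 22 + 166²) + 19563) = √((87 - 88 - 4*27556 - 581)/(166 + 22 + 27556) + 19563) = √((87 - 88 - 110224 - 581)/27744 + 19563) = √((1/27744)*(-110806) + 19563) = √(-3259/816 + 19563) = √(15960149/816) = √813967599/204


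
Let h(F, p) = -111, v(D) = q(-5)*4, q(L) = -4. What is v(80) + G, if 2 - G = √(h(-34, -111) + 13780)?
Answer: -14 - √13669 ≈ -130.91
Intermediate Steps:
v(D) = -16 (v(D) = -4*4 = -16)
G = 2 - √13669 (G = 2 - √(-111 + 13780) = 2 - √13669 ≈ -114.91)
v(80) + G = -16 + (2 - √13669) = -14 - √13669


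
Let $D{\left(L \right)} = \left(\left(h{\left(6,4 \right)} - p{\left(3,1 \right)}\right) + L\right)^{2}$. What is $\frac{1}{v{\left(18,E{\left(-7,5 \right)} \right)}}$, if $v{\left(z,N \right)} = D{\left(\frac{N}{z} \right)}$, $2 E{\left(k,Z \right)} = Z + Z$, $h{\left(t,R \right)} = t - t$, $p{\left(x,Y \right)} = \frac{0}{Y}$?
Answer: $\frac{324}{25} \approx 12.96$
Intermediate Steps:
$p{\left(x,Y \right)} = 0$
$h{\left(t,R \right)} = 0$
$E{\left(k,Z \right)} = Z$ ($E{\left(k,Z \right)} = \frac{Z + Z}{2} = \frac{2 Z}{2} = Z$)
$D{\left(L \right)} = L^{2}$ ($D{\left(L \right)} = \left(\left(0 - 0\right) + L\right)^{2} = \left(\left(0 + 0\right) + L\right)^{2} = \left(0 + L\right)^{2} = L^{2}$)
$v{\left(z,N \right)} = \frac{N^{2}}{z^{2}}$ ($v{\left(z,N \right)} = \left(\frac{N}{z}\right)^{2} = \frac{N^{2}}{z^{2}}$)
$\frac{1}{v{\left(18,E{\left(-7,5 \right)} \right)}} = \frac{1}{5^{2} \cdot \frac{1}{324}} = \frac{1}{25 \cdot \frac{1}{324}} = \frac{1}{\frac{25}{324}} = \frac{324}{25}$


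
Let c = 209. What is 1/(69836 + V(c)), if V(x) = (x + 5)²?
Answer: 1/115632 ≈ 8.6481e-6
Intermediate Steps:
V(x) = (5 + x)²
1/(69836 + V(c)) = 1/(69836 + (5 + 209)²) = 1/(69836 + 214²) = 1/(69836 + 45796) = 1/115632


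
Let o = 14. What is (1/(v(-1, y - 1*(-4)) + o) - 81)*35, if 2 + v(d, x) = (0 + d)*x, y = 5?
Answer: -8470/3 ≈ -2823.3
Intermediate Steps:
v(d, x) = -2 + d*x (v(d, x) = -2 + (0 + d)*x = -2 + d*x)
(1/(v(-1, y - 1*(-4)) + o) - 81)*35 = (1/((-2 - (5 - 1*(-4))) + 14) - 81)*35 = (1/((-2 - (5 + 4)) + 14) - 81)*35 = (1/((-2 - 1*9) + 14) - 81)*35 = (1/((-2 - 9) + 14) - 81)*35 = (1/(-11 + 14) - 81)*35 = (1/3 - 81)*35 = (⅓ - 81)*35 = -242/3*35 = -8470/3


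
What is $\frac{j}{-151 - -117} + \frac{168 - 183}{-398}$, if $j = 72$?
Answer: $- \frac{14073}{6766} \approx -2.08$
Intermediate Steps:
$\frac{j}{-151 - -117} + \frac{168 - 183}{-398} = \frac{72}{-151 - -117} + \frac{168 - 183}{-398} = \frac{72}{-151 + 117} + \left(168 - 183\right) \left(- \frac{1}{398}\right) = \frac{72}{-34} - - \frac{15}{398} = 72 \left(- \frac{1}{34}\right) + \frac{15}{398} = - \frac{36}{17} + \frac{15}{398} = - \frac{14073}{6766}$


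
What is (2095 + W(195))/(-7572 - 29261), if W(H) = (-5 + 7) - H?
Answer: -1902/36833 ≈ -0.051638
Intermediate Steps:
W(H) = 2 - H
(2095 + W(195))/(-7572 - 29261) = (2095 + (2 - 1*195))/(-7572 - 29261) = (2095 + (2 - 195))/(-36833) = (2095 - 193)*(-1/36833) = 1902*(-1/36833) = -1902/36833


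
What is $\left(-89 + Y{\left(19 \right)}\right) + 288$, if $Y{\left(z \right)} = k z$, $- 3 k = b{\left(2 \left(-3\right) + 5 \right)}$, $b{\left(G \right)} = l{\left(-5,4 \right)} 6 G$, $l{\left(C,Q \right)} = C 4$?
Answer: $-561$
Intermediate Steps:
$l{\left(C,Q \right)} = 4 C$
$b{\left(G \right)} = - 120 G$ ($b{\left(G \right)} = 4 \left(-5\right) 6 G = \left(-20\right) 6 G = - 120 G$)
$k = -40$ ($k = - \frac{\left(-120\right) \left(2 \left(-3\right) + 5\right)}{3} = - \frac{\left(-120\right) \left(-6 + 5\right)}{3} = - \frac{\left(-120\right) \left(-1\right)}{3} = \left(- \frac{1}{3}\right) 120 = -40$)
$Y{\left(z \right)} = - 40 z$
$\left(-89 + Y{\left(19 \right)}\right) + 288 = \left(-89 - 760\right) + 288 = -849 + 288 = -561$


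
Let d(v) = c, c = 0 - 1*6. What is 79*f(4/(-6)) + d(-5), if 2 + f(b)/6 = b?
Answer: -1270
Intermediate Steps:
f(b) = -12 + 6*b
c = -6 (c = 0 - 6 = -6)
d(v) = -6
79*f(4/(-6)) + d(-5) = 79*(-12 + 6*(4/(-6))) - 6 = 79*(-12 + 6*(4*(-1/6))) - 6 = 79*(-12 + 6*(-2/3)) - 6 = 79*(-12 - 4) - 6 = 79*(-16) - 6 = -1264 - 6 = -1270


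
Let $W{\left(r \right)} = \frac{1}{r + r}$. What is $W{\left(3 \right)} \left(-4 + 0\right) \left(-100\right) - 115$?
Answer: $- \frac{145}{3} \approx -48.333$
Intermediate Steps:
$W{\left(r \right)} = \frac{1}{2 r}$
$W{\left(3 \right)} \left(-4 + 0\right) \left(-100\right) - 115 = \frac{1}{2 \cdot 3} \left(-4 + 0\right) \left(-100\right) - 115 = \frac{1}{2} \cdot \frac{1}{3} \left(-4\right) \left(-100\right) - 115 = \frac{1}{6} \left(-4\right) \left(-100\right) - 115 = \left(- \frac{2}{3}\right) \left(-100\right) - 115 = \frac{200}{3} - 115 = - \frac{145}{3}$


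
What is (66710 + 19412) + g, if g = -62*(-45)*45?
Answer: 211672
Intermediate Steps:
g = 125550 (g = 2790*45 = 125550)
(66710 + 19412) + g = (66710 + 19412) + 125550 = 86122 + 125550 = 211672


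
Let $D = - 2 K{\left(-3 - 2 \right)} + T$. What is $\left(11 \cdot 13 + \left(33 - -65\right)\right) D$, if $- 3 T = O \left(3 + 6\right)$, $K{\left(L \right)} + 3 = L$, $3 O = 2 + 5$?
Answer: $2169$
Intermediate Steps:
$O = \frac{7}{3}$ ($O = \frac{2 + 5}{3} = \frac{1}{3} \cdot 7 = \frac{7}{3} \approx 2.3333$)
$K{\left(L \right)} = -3 + L$
$T = -7$ ($T = - \frac{\frac{7}{3} \left(3 + 6\right)}{3} = - \frac{\frac{7}{3} \cdot 9}{3} = \left(- \frac{1}{3}\right) 21 = -7$)
$D = 9$ ($D = - 2 \left(-3 - 5\right) - 7 = \left(-2\right) \left(-8\right) - 7 = 16 - 7 = 9$)
$\left(11 \cdot 13 + \left(33 - -65\right)\right) D = \left(11 \cdot 13 + \left(33 - -65\right)\right) 9 = \left(143 + \left(33 + 65\right)\right) 9 = \left(143 + 98\right) 9 = 241 \cdot 9 = 2169$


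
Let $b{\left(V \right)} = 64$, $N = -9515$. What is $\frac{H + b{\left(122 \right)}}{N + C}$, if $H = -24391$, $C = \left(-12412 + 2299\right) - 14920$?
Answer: $\frac{8109}{11516} \approx 0.70415$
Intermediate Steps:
$C = -25033$ ($C = -10113 - 14920 = -25033$)
$\frac{H + b{\left(122 \right)}}{N + C} = \frac{-24391 + 64}{-9515 - 25033} = - \frac{24327}{-34548} = \left(-24327\right) \left(- \frac{1}{34548}\right) = \frac{8109}{11516}$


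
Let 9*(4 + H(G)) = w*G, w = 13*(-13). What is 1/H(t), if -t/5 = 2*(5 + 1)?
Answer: 3/3368 ≈ 0.00089074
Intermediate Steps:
w = -169
t = -60 (t = -10*(5 + 1) = -10*6 = -5*12 = -60)
H(G) = -4 - 169*G/9 (H(G) = -4 + (-169*G)/9 = -4 - 169*G/9)
1/H(t) = 1/(-4 - 169/9*(-60)) = 1/(-4 + 3380/3) = 1/(3368/3) = 3/3368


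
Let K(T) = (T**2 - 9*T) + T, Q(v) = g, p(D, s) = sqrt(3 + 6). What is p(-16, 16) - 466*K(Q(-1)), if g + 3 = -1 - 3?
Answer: -48927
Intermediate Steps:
g = -7 (g = -3 + (-1 - 3) = -3 - 4 = -7)
p(D, s) = 3 (p(D, s) = sqrt(9) = 3)
Q(v) = -7
K(T) = T**2 - 8*T
p(-16, 16) - 466*K(Q(-1)) = 3 - (-3262)*(-8 - 7) = 3 - (-3262)*(-15) = 3 - 466*105 = 3 - 48930 = -48927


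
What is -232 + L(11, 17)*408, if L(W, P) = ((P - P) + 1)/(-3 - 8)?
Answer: -2960/11 ≈ -269.09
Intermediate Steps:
L(W, P) = -1/11 (L(W, P) = (0 + 1)/(-11) = 1*(-1/11) = -1/11)
-232 + L(11, 17)*408 = -232 - 1/11*408 = -232 - 408/11 = -2960/11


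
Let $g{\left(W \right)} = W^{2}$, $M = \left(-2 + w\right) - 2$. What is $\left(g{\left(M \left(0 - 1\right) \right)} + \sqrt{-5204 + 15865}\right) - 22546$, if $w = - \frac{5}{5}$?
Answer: $-22521 + \sqrt{10661} \approx -22418.0$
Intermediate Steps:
$w = -1$ ($w = \left(-5\right) \frac{1}{5} = -1$)
$M = -5$ ($M = \left(-2 - 1\right) - 2 = -3 - 2 = -5$)
$\left(g{\left(M \left(0 - 1\right) \right)} + \sqrt{-5204 + 15865}\right) - 22546 = \left(\left(- 5 \left(0 - 1\right)\right)^{2} + \sqrt{-5204 + 15865}\right) - 22546 = \left(\left(\left(-5\right) \left(-1\right)\right)^{2} + \sqrt{10661}\right) - 22546 = \left(5^{2} + \sqrt{10661}\right) - 22546 = \left(25 + \sqrt{10661}\right) - 22546 = -22521 + \sqrt{10661}$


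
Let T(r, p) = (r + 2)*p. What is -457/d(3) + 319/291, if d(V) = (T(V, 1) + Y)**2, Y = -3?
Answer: -131711/1164 ≈ -113.15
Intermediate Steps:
T(r, p) = p*(2 + r) (T(r, p) = (2 + r)*p = p*(2 + r))
d(V) = (-1 + V)**2 (d(V) = (1*(2 + V) - 3)**2 = ((2 + V) - 3)**2 = (-1 + V)**2)
-457/d(3) + 319/291 = -457/(-1 + 3)**2 + 319/291 = -457/(2**2) + 319*(1/291) = -457/4 + 319/291 = -131711/1164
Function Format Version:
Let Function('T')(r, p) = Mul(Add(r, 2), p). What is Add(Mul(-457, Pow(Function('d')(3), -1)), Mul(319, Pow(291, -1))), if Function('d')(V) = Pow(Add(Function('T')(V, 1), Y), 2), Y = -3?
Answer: Rational(-131711, 1164) ≈ -113.15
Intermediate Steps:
Function('T')(r, p) = Mul(p, Add(2, r)) (Function('T')(r, p) = Mul(Add(2, r), p) = Mul(p, Add(2, r)))
Function('d')(V) = Pow(Add(-1, V), 2) (Function('d')(V) = Pow(Add(Mul(1, Add(2, V)), -3), 2) = Pow(Add(Add(2, V), -3), 2) = Pow(Add(-1, V), 2))
Add(Mul(-457, Pow(Function('d')(3), -1)), Mul(319, Pow(291, -1))) = Add(Mul(-457, Pow(Pow(Add(-1, 3), 2), -1)), Mul(319, Pow(291, -1))) = Add(Mul(-457, Pow(Pow(2, 2), -1)), Mul(319, Rational(1, 291))) = Add(Mul(-457, Pow(4, -1)), Rational(319, 291)) = Add(Mul(-457, Rational(1, 4)), Rational(319, 291)) = Add(Rational(-457, 4), Rational(319, 291)) = Rational(-131711, 1164)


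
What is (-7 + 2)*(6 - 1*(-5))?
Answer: -55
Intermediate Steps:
(-7 + 2)*(6 - 1*(-5)) = -5*(6 + 5) = -5*11 = -55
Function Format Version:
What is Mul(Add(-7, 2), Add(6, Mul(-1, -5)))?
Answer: -55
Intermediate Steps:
Mul(Add(-7, 2), Add(6, Mul(-1, -5))) = Mul(-5, Add(6, 5)) = Mul(-5, 11) = -55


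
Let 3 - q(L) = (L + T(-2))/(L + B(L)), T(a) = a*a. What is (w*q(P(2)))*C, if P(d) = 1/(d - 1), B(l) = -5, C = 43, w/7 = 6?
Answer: 15351/2 ≈ 7675.5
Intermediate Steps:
w = 42 (w = 7*6 = 42)
P(d) = 1/(-1 + d)
T(a) = a**2
q(L) = 3 - (4 + L)/(-5 + L) (q(L) = 3 - (L + (-2)**2)/(L - 5) = 3 - (L + 4)/(-5 + L) = 3 - (4 + L)/(-5 + L))
(w*q(P(2)))*C = (42*((-19 + 2/(-1 + 2))/(-5 + 1/(-1 + 2))))*43 = (42*((-19 + 2/1)/(-5 + 1/1)))*43 = (42*((-19 + 2*1)/(-5 + 1)))*43 = (42*((-19 + 2)/(-4)))*43 = (42*(-1/4*(-17)))*43 = (42*(17/4))*43 = (357/2)*43 = 15351/2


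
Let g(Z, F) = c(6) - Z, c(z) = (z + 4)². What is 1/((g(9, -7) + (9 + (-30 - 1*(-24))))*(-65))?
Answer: -1/6110 ≈ -0.00016367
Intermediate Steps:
c(z) = (4 + z)²
g(Z, F) = 100 - Z (g(Z, F) = (4 + 6)² - Z = 10² - Z = 100 - Z)
1/((g(9, -7) + (9 + (-30 - 1*(-24))))*(-65)) = 1/(((100 - 1*9) + (9 + (-30 - 1*(-24))))*(-65)) = 1/(((100 - 9) + (9 + (-30 + 24)))*(-65)) = 1/((91 + (9 - 6))*(-65)) = 1/((91 + 3)*(-65)) = 1/(94*(-65)) = 1/(-6110) = -1/6110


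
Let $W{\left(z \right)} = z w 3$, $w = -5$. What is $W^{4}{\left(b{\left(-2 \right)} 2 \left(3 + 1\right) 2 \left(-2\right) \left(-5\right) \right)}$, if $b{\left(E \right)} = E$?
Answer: $530841600000000$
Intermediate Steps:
$W{\left(z \right)} = - 15 z$ ($W{\left(z \right)} = z \left(-5\right) 3 = - 5 z 3 = - 15 z$)
$W^{4}{\left(b{\left(-2 \right)} 2 \left(3 + 1\right) 2 \left(-2\right) \left(-5\right) \right)} = \left(- 15 \left(-2\right) 2 \left(3 + 1\right) 2 \left(-2\right) \left(-5\right)\right)^{4} = \left(- 15 \left(- 4 \cdot 4 \cdot 2 \left(-2\right) \left(-5\right)\right)\right)^{4} = \left(- 15 \left(- 4 \cdot 8 \left(-2\right) \left(-5\right)\right)\right)^{4} = \left(- 15 \left(- 4 \left(\left(-16\right) \left(-5\right)\right)\right)\right)^{4} = \left(- 15 \left(\left(-4\right) 80\right)\right)^{4} = \left(\left(-15\right) \left(-320\right)\right)^{4} = 4800^{4} = 530841600000000$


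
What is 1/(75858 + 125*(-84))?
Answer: 1/65358 ≈ 1.5300e-5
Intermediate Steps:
1/(75858 + 125*(-84)) = 1/(75858 - 10500) = 1/65358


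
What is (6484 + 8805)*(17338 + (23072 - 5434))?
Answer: 534748064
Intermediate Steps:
(6484 + 8805)*(17338 + (23072 - 5434)) = 15289*(17338 + 17638) = 15289*34976 = 534748064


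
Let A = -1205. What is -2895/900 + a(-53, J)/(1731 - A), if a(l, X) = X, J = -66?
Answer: -35663/11010 ≈ -3.2391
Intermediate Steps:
-2895/900 + a(-53, J)/(1731 - A) = -2895/900 - 66/(1731 - 1*(-1205)) = -2895*1/900 - 66/(1731 + 1205) = -193/60 - 66/2936 = -193/60 - 66*1/2936 = -193/60 - 33/1468 = -35663/11010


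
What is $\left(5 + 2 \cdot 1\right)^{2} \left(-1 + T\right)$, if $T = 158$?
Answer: $7693$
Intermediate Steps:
$\left(5 + 2 \cdot 1\right)^{2} \left(-1 + T\right) = \left(5 + 2 \cdot 1\right)^{2} \left(-1 + 158\right) = \left(5 + 2\right)^{2} \cdot 157 = 7^{2} \cdot 157 = 49 \cdot 157 = 7693$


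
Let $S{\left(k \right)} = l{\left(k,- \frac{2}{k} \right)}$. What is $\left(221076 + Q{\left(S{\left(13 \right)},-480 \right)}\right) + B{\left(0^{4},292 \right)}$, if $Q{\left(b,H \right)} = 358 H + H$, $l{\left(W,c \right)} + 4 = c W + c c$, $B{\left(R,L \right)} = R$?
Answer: $48756$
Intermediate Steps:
$l{\left(W,c \right)} = -4 + c^{2} + W c$ ($l{\left(W,c \right)} = -4 + \left(c W + c c\right) = -4 + \left(W c + c^{2}\right) = -4 + \left(c^{2} + W c\right) = -4 + c^{2} + W c$)
$S{\left(k \right)} = -6 + \frac{4}{k^{2}}$ ($S{\left(k \right)} = -4 + \left(- \frac{2}{k}\right)^{2} + k \left(- \frac{2}{k}\right) = -4 + \frac{4}{k^{2}} - 2 = -6 + \frac{4}{k^{2}}$)
$Q{\left(b,H \right)} = 359 H$
$\left(221076 + Q{\left(S{\left(13 \right)},-480 \right)}\right) + B{\left(0^{4},292 \right)} = \left(221076 + 359 \left(-480\right)\right) + 0^{4} = \left(221076 - 172320\right) + 0 = 48756 + 0 = 48756$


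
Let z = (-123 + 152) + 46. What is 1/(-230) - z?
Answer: -17251/230 ≈ -75.004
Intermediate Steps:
z = 75 (z = 29 + 46 = 75)
1/(-230) - z = 1/(-230) - 1*75 = -1/230 - 75 = -17251/230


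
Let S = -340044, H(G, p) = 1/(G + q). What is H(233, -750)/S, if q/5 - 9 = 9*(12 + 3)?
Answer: -1/324061932 ≈ -3.0858e-9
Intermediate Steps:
q = 720 (q = 45 + 5*(9*(12 + 3)) = 45 + 5*(9*15) = 45 + 5*135 = 45 + 675 = 720)
H(G, p) = 1/(720 + G) (H(G, p) = 1/(G + 720) = 1/(720 + G))
H(233, -750)/S = 1/((720 + 233)*(-340044)) = -1/340044/953 = (1/953)*(-1/340044) = -1/324061932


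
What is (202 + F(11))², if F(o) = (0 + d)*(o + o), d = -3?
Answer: 18496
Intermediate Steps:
F(o) = -6*o (F(o) = (0 - 3)*(o + o) = -6*o)
(202 + F(11))² = (202 - 6*11)² = (202 - 66)² = 136² = 18496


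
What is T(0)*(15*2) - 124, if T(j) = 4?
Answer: -4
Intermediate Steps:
T(0)*(15*2) - 124 = 4*(15*2) - 124 = 4*30 - 124 = 120 - 124 = -4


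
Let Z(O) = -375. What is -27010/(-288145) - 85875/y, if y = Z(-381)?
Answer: 13202443/57629 ≈ 229.09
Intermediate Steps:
y = -375
-27010/(-288145) - 85875/y = -27010/(-288145) - 85875/(-375) = -27010*(-1/288145) - 85875*(-1/375) = 5402/57629 + 229 = 13202443/57629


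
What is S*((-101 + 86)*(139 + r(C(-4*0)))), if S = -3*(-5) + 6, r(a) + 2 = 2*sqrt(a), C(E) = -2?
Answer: -43155 - 630*I*sqrt(2) ≈ -43155.0 - 890.95*I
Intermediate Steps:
r(a) = -2 + 2*sqrt(a)
S = 21 (S = 15 + 6 = 21)
S*((-101 + 86)*(139 + r(C(-4*0)))) = 21*((-101 + 86)*(139 + (-2 + 2*sqrt(-2)))) = 21*(-15*(139 + (-2 + 2*(I*sqrt(2))))) = 21*(-15*(139 + (-2 + 2*I*sqrt(2)))) = 21*(-15*(137 + 2*I*sqrt(2))) = 21*(-2055 - 30*I*sqrt(2)) = -43155 - 630*I*sqrt(2)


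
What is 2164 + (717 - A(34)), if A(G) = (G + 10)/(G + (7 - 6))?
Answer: 100791/35 ≈ 2879.7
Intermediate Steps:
A(G) = (10 + G)/(1 + G) (A(G) = (10 + G)/(G + 1) = (10 + G)/(1 + G))
2164 + (717 - A(34)) = 2164 + (717 - (10 + 34)/(1 + 34)) = 2164 + (717 - 44/35) = 2164 + 25051/35 = 100791/35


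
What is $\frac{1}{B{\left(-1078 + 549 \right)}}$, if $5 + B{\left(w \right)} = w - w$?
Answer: $- \frac{1}{5} \approx -0.2$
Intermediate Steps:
$B{\left(w \right)} = -5$ ($B{\left(w \right)} = -5 + \left(w - w\right) = -5 + 0 = -5$)
$\frac{1}{B{\left(-1078 + 549 \right)}} = \frac{1}{-5} = - \frac{1}{5}$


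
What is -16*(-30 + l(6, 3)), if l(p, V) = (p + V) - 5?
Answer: 416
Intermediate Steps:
l(p, V) = -5 + V + p (l(p, V) = (V + p) - 5 = -5 + V + p)
-16*(-30 + l(6, 3)) = -16*(-30 + (-5 + 3 + 6)) = -16*(-30 + 4) = -16*(-26) = 416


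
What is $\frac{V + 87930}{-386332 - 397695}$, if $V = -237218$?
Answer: $\frac{149288}{784027} \approx 0.19041$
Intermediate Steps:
$\frac{V + 87930}{-386332 - 397695} = \frac{-237218 + 87930}{-386332 - 397695} = - \frac{149288}{-784027} = \left(-149288\right) \left(- \frac{1}{784027}\right) = \frac{149288}{784027}$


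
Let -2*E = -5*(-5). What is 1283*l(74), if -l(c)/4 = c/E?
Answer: 759536/25 ≈ 30381.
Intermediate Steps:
E = -25/2 (E = -(-5)*(-5)/2 = -1/2*25 = -25/2 ≈ -12.500)
l(c) = 8*c/25 (l(c) = -4*c/(-25/2) = -4*c*(-2)/25 = -(-8)*c/25 = 8*c/25)
1283*l(74) = 1283*((8/25)*74) = 1283*(592/25) = 759536/25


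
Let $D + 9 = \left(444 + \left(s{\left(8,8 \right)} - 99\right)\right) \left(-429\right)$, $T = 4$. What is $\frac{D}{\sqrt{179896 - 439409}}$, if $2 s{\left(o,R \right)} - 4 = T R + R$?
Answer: $\frac{157452 i \sqrt{259513}}{259513} \approx 309.08 i$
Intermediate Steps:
$s{\left(o,R \right)} = 2 + \frac{5 R}{2}$ ($s{\left(o,R \right)} = 2 + \frac{4 R + R}{2} = 2 + \frac{5 R}{2}$)
$D = -157452$ ($D = -9 + \left(444 + \left(\left(2 + \frac{5}{2} \cdot 8\right) - 99\right)\right) \left(-429\right) = -9 + \left(444 + \left(\left(2 + 20\right) - 99\right)\right) \left(-429\right) = -9 + \left(444 + \left(22 - 99\right)\right) \left(-429\right) = -9 + \left(444 - 77\right) \left(-429\right) = -9 + 367 \left(-429\right) = -9 - 157443 = -157452$)
$\frac{D}{\sqrt{179896 - 439409}} = - \frac{157452}{\sqrt{179896 - 439409}} = - \frac{157452}{\sqrt{-259513}} = - \frac{157452}{i \sqrt{259513}} = - 157452 \left(- \frac{i \sqrt{259513}}{259513}\right) = \frac{157452 i \sqrt{259513}}{259513}$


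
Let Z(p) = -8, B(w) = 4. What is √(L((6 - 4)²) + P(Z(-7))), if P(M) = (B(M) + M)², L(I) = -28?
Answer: 2*I*√3 ≈ 3.4641*I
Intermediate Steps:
P(M) = (4 + M)²
√(L((6 - 4)²) + P(Z(-7))) = √(-28 + (4 - 8)²) = √(-28 + (-4)²) = √(-28 + 16) = √(-12) = 2*I*√3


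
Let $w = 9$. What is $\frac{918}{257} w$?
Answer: $\frac{8262}{257} \approx 32.148$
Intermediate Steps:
$\frac{918}{257} w = \frac{918}{257} \cdot 9 = \frac{8262}{257}$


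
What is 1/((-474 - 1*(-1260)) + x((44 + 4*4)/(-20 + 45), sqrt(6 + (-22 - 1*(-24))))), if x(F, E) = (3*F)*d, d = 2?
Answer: 5/4002 ≈ 0.0012494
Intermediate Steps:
x(F, E) = 6*F (x(F, E) = (3*F)*2 = 6*F)
1/((-474 - 1*(-1260)) + x((44 + 4*4)/(-20 + 45), sqrt(6 + (-22 - 1*(-24))))) = 1/((-474 - 1*(-1260)) + 6*((44 + 4*4)/(-20 + 45))) = 1/((-474 + 1260) + 6*((44 + 16)/25)) = 1/(786 + 6*(60*(1/25))) = 1/(786 + 6*(12/5)) = 1/(786 + 72/5) = 1/(4002/5) = 5/4002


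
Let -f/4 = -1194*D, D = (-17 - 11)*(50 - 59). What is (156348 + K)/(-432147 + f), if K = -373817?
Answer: -217469/771405 ≈ -0.28191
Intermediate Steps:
D = 252 (D = -28*(-9) = 252)
f = 1203552 (f = -(-4776)*252 = -4*(-300888) = 1203552)
(156348 + K)/(-432147 + f) = (156348 - 373817)/(-432147 + 1203552) = -217469/771405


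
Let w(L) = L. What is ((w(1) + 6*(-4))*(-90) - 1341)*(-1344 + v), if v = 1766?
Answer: 307638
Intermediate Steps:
((w(1) + 6*(-4))*(-90) - 1341)*(-1344 + v) = ((1 + 6*(-4))*(-90) - 1341)*(-1344 + 1766) = ((1 - 24)*(-90) - 1341)*422 = (-23*(-90) - 1341)*422 = (2070 - 1341)*422 = 729*422 = 307638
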